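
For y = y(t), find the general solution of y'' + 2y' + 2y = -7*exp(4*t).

Characteristic equation r² + 2r + 2 = 0 has discriminant (2)² - 4·(2) = -4 < 0, so r = -1 ± i.
Hence y_h = C1*cos(t)*exp(-t) + C2*exp(-t)*sin(t).
Try y_p = A*exp(4*t). Substituting into the equation and dividing by exp(4*t) gives A = -7/26, so y_p = -7*exp(4*t)/26.

y = -7*exp(4*t)/26 + C1*cos(t)*exp(-t) + C2*exp(-t)*sin(t)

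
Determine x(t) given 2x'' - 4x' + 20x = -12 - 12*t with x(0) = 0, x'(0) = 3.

x = -18/25 - 3*t/5 + 18*cos(3*t)*exp(t)/25 + 24*exp(t)*sin(3*t)/25

Divide through by 2: x'' - 2x' + 10x = -6 - 6*t.
Characteristic equation r² - 2r + 10 = 0 has discriminant (-2)² - 4·(10) = -36 < 0, so r = 1 ± 3i.
Hence x_h = C1*cos(3*t)*exp(t) + C2*exp(t)*sin(3*t).
For the particular solution try x_p = A0 + A1*t. Substituting and matching coefficients of each power of t gives A0 = -18/25, A1 = -3/5, so x_p = -18/25 - 3*t/5.
General solution: x = -18/25 - 3*t/5 + C1*cos(3*t)*exp(t) + C2*exp(t)*sin(3*t).
Apply the initial conditions: x(0) = -18/25 + C1 = 0 and x'(0) = -3/5 + C1 + 3*C2 = 3. Solving gives C1 = 18/25, C2 = 24/25.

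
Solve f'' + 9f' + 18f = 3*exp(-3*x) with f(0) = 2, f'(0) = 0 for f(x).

f = -5*exp(-6*x)/3 + 11*exp(-3*x)/3 + x*exp(-3*x)

Characteristic equation r² + 9r + 18 = 0 factors as (r + 6)(r + 3) = 0, so r = -6, -3.
Hence f_h = C1*exp(-6*x) + C2*exp(-3*x).
Since exp(-3*x) solves the homogeneous equation (r = -3 is a root of multiplicity 1), multiply the trial by x. Try f_p = A*x*exp(-3*x). Substituting into the equation and dividing by exp(-3*x) gives A = 1, so f_p = x*exp(-3*x).
General solution: f = C1*exp(-6*x) + C2*exp(-3*x) + x*exp(-3*x).
Apply the initial conditions: f(0) = C1 + C2 = 2 and f'(0) = 1 - 6*C1 - 3*C2 = 0. Solving gives C1 = -5/3, C2 = 11/3.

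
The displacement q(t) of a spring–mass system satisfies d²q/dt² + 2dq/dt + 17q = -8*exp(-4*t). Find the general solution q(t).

q = -8*exp(-4*t)/25 + C1*cos(4*t)*exp(-t) + C2*exp(-t)*sin(4*t)

Characteristic equation r² + 2r + 17 = 0 has discriminant (2)² - 4·(17) = -64 < 0, so r = -1 ± 4i.
Hence q_h = C1*cos(4*t)*exp(-t) + C2*exp(-t)*sin(4*t).
Try q_p = A*exp(-4*t). Substituting into the equation and dividing by exp(-4*t) gives A = -8/25, so q_p = -8*exp(-4*t)/25.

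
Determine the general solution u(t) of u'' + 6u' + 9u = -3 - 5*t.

u = 1/27 - 5*t/9 + C1*exp(-3*t) + C2*t*exp(-3*t)

Characteristic equation r² + 6r + 9 = 0 has discriminant (6)² - 4·(9) = 0, so r = -3 is a repeated root.
Hence u_h = (C1 + C2*t)*exp(-3*t).
For the particular solution try u_p = A0 + A1*t. Substituting and matching coefficients of each power of t gives A0 = 1/27, A1 = -5/9, so u_p = 1/27 - 5*t/9.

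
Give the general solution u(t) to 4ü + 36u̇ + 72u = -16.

u = -2/9 + C1*exp(-3*t) + C2*exp(-6*t)

Divide through by 4: u'' + 9u' + 18u = -4.
Characteristic equation r² + 9r + 18 = 0 factors as (r + 3)(r + 6) = 0, so r = -3, -6.
Hence u_h = C1*exp(-3*t) + C2*exp(-6*t).
For the particular solution try u_p = A0. Substituting and matching coefficients of each power of t gives A0 = -2/9, so u_p = -2/9.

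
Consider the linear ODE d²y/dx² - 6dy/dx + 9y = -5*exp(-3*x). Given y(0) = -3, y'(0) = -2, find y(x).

Characteristic equation r² - 6r + 9 = 0 has discriminant (-6)² - 4·(9) = 0, so r = 3 is a repeated root.
Hence y_h = (C1 + C2*x)*exp(3*x).
Try y_p = A*exp(-3*x). Substituting into the equation and dividing by exp(-3*x) gives A = -5/36, so y_p = -5*exp(-3*x)/36.
General solution: y = -5*exp(-3*x)/36 + C1*exp(3*x) + C2*x*exp(3*x).
Apply the initial conditions: y(0) = -5/36 + C1 = -3 and y'(0) = 5/12 + C2 + 3*C1 = -2. Solving gives C1 = -103/36, C2 = 37/6.

y = -103*exp(3*x)/36 - 5*exp(-3*x)/36 + 37*x*exp(3*x)/6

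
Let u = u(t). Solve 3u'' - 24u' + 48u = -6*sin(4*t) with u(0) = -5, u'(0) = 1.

u = -79*exp(4*t)/16 - cos(4*t)/16 + 83*t*exp(4*t)/4

Divide through by 3: u'' - 8u' + 16u = -2*sin(4*t).
Characteristic equation r² - 8r + 16 = 0 has discriminant (-8)² - 4·(16) = 0, so r = 4 is a repeated root.
Hence u_h = (C1 + C2*t)*exp(4*t).
Try u_p = A*cos(4*t) + B*sin(4*t). Substituting and equating the coefficients of cos(4t) and sin(4t) gives A = -1/16, B = 0, so u_p = -cos(4*t)/16.
General solution: u = -cos(4*t)/16 + C1*exp(4*t) + C2*t*exp(4*t).
Apply the initial conditions: u(0) = -1/16 + C1 = -5 and u'(0) = C2 + 4*C1 = 1. Solving gives C1 = -79/16, C2 = 83/4.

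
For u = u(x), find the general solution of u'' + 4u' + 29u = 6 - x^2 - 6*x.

Characteristic equation r² + 4r + 29 = 0 has discriminant (4)² - 4·(29) = -100 < 0, so r = -2 ± 5i.
Hence u_h = C1*cos(5*x)*exp(-2*x) + C2*exp(-2*x)*sin(5*x).
For the particular solution try u_p = A0 + A1*x + A2*x^2. Substituting and matching coefficients of each power of x gives A0 = 5768/24389, A1 = -166/841, A2 = -1/29, so u_p = 5768/24389 - 166*x/841 - x^2/29.

u = 5768/24389 - 166*x/841 - x**2/29 + C1*cos(5*x)*exp(-2*x) + C2*exp(-2*x)*sin(5*x)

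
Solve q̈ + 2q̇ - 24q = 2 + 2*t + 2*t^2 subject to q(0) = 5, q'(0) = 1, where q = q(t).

Characteristic equation r² + 2r - 24 = 0 factors as (r + 6)(r - 4) = 0, so r = -6, 4.
Hence q_h = C1*exp(-6*t) + C2*exp(4*t).
For the particular solution try q_p = A0 + A1*t + A2*t^2. Substituting and matching coefficients of each power of t gives A0 = -85/864, A1 = -7/72, A2 = -1/12, so q_p = -85/864 - 7*t/72 - t^2/12.
General solution: q = -85/864 - 7*t/72 - t^2/12 + C1*exp(-6*t) + C2*exp(4*t).
Apply the initial conditions: q(0) = -85/864 + C1 + C2 = 5 and q'(0) = -7/72 - 6*C1 + 4*C2 = 1. Solving gives C1 = 521/270, C2 = 507/160.

q = -85/864 - 7*t/72 - t**2/12 + 507*exp(4*t)/160 + 521*exp(-6*t)/270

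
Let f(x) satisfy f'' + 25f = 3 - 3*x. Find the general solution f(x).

Characteristic equation r² + 25 = 0 has discriminant (0)² - 4·(25) = -100 < 0, so r = ± 5i.
Hence f_h = C1*cos(5*x) + C2*sin(5*x).
For the particular solution try f_p = A0 + A1*x. Substituting and matching coefficients of each power of x gives A0 = 3/25, A1 = -3/25, so f_p = 3/25 - 3*x/25.

f = 3/25 - 3*x/25 + C1*cos(5*x) + C2*sin(5*x)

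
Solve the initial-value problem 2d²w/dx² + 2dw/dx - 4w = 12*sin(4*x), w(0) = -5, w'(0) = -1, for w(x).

w = -163*exp(x)/51 - 27*sin(4*x)/85 - 26*exp(-2*x)/15 - 6*cos(4*x)/85

Divide through by 2: w'' + w' - 2w = 6*sin(4*x).
Characteristic equation r² + r - 2 = 0 factors as (r + 2)(r - 1) = 0, so r = -2, 1.
Hence w_h = C1*exp(-2*x) + C2*exp(x).
Try w_p = A*cos(4*x) + B*sin(4*x). Substituting and equating the coefficients of cos(4x) and sin(4x) gives A = -6/85, B = -27/85, so w_p = -27*sin(4*x)/85 - 6*cos(4*x)/85.
General solution: w = -27*sin(4*x)/85 - 6*cos(4*x)/85 + C1*exp(-2*x) + C2*exp(x).
Apply the initial conditions: w(0) = -6/85 + C1 + C2 = -5 and w'(0) = -108/85 + C2 - 2*C1 = -1. Solving gives C1 = -26/15, C2 = -163/51.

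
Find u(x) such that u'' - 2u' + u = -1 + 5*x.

u = 9 + 5*x + C1*exp(x) + C2*x*exp(x)

Characteristic equation r² - 2r + 1 = 0 has discriminant (-2)² - 4·(1) = 0, so r = 1 is a repeated root.
Hence u_h = (C1 + C2*x)*exp(x).
For the particular solution try u_p = A0 + A1*x. Substituting and matching coefficients of each power of x gives A0 = 9, A1 = 5, so u_p = 9 + 5*x.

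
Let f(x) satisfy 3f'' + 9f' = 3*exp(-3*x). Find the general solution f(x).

f = C2 + C1*exp(-3*x) - x*exp(-3*x)/3

Divide through by 3: f'' + 3f' = exp(-3*x).
Characteristic equation r² + 3r = 0 factors as (r + 3)r = 0, so r = -3, 0.
Hence f_h = C1*exp(-3*x) + C2.
Since exp(-3*x) solves the homogeneous equation (r = -3 is a root of multiplicity 1), multiply the trial by x. Try f_p = A*x*exp(-3*x). Substituting into the equation and dividing by exp(-3*x) gives A = -1/3, so f_p = -x*exp(-3*x)/3.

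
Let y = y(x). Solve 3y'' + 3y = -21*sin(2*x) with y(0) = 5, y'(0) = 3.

Divide through by 3: y'' + y = -7*sin(2*x).
Characteristic equation r² + 1 = 0 has discriminant (0)² - 4·(1) = -4 < 0, so r = ± i.
Hence y_h = C1*cos(x) + C2*sin(x).
Try y_p = A*cos(2*x) + B*sin(2*x). Substituting and equating the coefficients of cos(2x) and sin(2x) gives A = 0, B = 7/3, so y_p = 7*sin(2*x)/3.
General solution: y = 7*sin(2*x)/3 + C1*cos(x) + C2*sin(x).
Apply the initial conditions: y(0) = C1 = 5 and y'(0) = 14/3 + C2 = 3. Solving gives C1 = 5, C2 = -5/3.

y = 5*cos(x) - 5*sin(x)/3 + 7*sin(2*x)/3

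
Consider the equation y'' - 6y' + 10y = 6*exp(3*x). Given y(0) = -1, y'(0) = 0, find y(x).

y = 6*exp(3*x) - 7*cos(x)*exp(3*x) + 3*exp(3*x)*sin(x)

Characteristic equation r² - 6r + 10 = 0 has discriminant (-6)² - 4·(10) = -4 < 0, so r = 3 ± i.
Hence y_h = C1*cos(x)*exp(3*x) + C2*exp(3*x)*sin(x).
Try y_p = A*exp(3*x). Substituting into the equation and dividing by exp(3*x) gives A = 6, so y_p = 6*exp(3*x).
General solution: y = 6*exp(3*x) + C1*cos(x)*exp(3*x) + C2*exp(3*x)*sin(x).
Apply the initial conditions: y(0) = 6 + C1 = -1 and y'(0) = 18 + C2 + 3*C1 = 0. Solving gives C1 = -7, C2 = 3.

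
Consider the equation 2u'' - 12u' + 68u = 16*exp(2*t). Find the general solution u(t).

u = 4*exp(2*t)/13 + C1*cos(5*t)*exp(3*t) + C2*exp(3*t)*sin(5*t)

Divide through by 2: u'' - 6u' + 34u = 8*exp(2*t).
Characteristic equation r² - 6r + 34 = 0 has discriminant (-6)² - 4·(34) = -100 < 0, so r = 3 ± 5i.
Hence u_h = C1*cos(5*t)*exp(3*t) + C2*exp(3*t)*sin(5*t).
Try u_p = A*exp(2*t). Substituting into the equation and dividing by exp(2*t) gives A = 4/13, so u_p = 4*exp(2*t)/13.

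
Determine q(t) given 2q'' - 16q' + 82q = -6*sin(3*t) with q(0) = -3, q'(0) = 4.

q = -9*cos(3*t)/200 - 3*sin(3*t)/50 - 591*cos(5*t)*exp(4*t)/200 + 16*exp(4*t)*sin(5*t)/5

Divide through by 2: q'' - 8q' + 41q = -3*sin(3*t).
Characteristic equation r² - 8r + 41 = 0 has discriminant (-8)² - 4·(41) = -100 < 0, so r = 4 ± 5i.
Hence q_h = C1*cos(5*t)*exp(4*t) + C2*exp(4*t)*sin(5*t).
Try q_p = A*cos(3*t) + B*sin(3*t). Substituting and equating the coefficients of cos(3t) and sin(3t) gives A = -9/200, B = -3/50, so q_p = -9*cos(3*t)/200 - 3*sin(3*t)/50.
General solution: q = -9*cos(3*t)/200 - 3*sin(3*t)/50 + C1*cos(5*t)*exp(4*t) + C2*exp(4*t)*sin(5*t).
Apply the initial conditions: q(0) = -9/200 + C1 = -3 and q'(0) = -9/50 + 4*C1 + 5*C2 = 4. Solving gives C1 = -591/200, C2 = 16/5.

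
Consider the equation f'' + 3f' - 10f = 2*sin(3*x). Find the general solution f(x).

f = -19*sin(3*x)/221 - 9*cos(3*x)/221 + C1*exp(2*x) + C2*exp(-5*x)

Characteristic equation r² + 3r - 10 = 0 factors as (r - 2)(r + 5) = 0, so r = 2, -5.
Hence f_h = C1*exp(2*x) + C2*exp(-5*x).
Try f_p = A*cos(3*x) + B*sin(3*x). Substituting and equating the coefficients of cos(3x) and sin(3x) gives A = -9/221, B = -19/221, so f_p = -19*sin(3*x)/221 - 9*cos(3*x)/221.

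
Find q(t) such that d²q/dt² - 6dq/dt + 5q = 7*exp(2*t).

q = -7*exp(2*t)/3 + C1*exp(t) + C2*exp(5*t)

Characteristic equation r² - 6r + 5 = 0 factors as (r - 1)(r - 5) = 0, so r = 1, 5.
Hence q_h = C1*exp(t) + C2*exp(5*t).
Try q_p = A*exp(2*t). Substituting into the equation and dividing by exp(2*t) gives A = -7/3, so q_p = -7*exp(2*t)/3.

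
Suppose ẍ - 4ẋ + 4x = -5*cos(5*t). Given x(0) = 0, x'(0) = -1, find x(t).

Characteristic equation r² - 4r + 4 = 0 has discriminant (-4)² - 4·(4) = 0, so r = 2 is a repeated root.
Hence x_h = (C1 + C2*t)*exp(2*t).
Try x_p = A*cos(5*t) + B*sin(5*t). Substituting and equating the coefficients of cos(5t) and sin(5t) gives A = 105/841, B = 100/841, so x_p = 100*sin(5*t)/841 + 105*cos(5*t)/841.
General solution: x = 100*sin(5*t)/841 + 105*cos(5*t)/841 + C1*exp(2*t) + C2*t*exp(2*t).
Apply the initial conditions: x(0) = 105/841 + C1 = 0 and x'(0) = 500/841 + C2 + 2*C1 = -1. Solving gives C1 = -105/841, C2 = -39/29.

x = -105*exp(2*t)/841 + 100*sin(5*t)/841 + 105*cos(5*t)/841 - 39*t*exp(2*t)/29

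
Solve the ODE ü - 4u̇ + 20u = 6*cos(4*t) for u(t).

Characteristic equation r² - 4r + 20 = 0 has discriminant (-4)² - 4·(20) = -64 < 0, so r = 2 ± 4i.
Hence u_h = C1*cos(4*t)*exp(2*t) + C2*exp(2*t)*sin(4*t).
Try u_p = A*cos(4*t) + B*sin(4*t). Substituting and equating the coefficients of cos(4t) and sin(4t) gives A = 3/34, B = -6/17, so u_p = -6*sin(4*t)/17 + 3*cos(4*t)/34.

u = -6*sin(4*t)/17 + 3*cos(4*t)/34 + C1*cos(4*t)*exp(2*t) + C2*exp(2*t)*sin(4*t)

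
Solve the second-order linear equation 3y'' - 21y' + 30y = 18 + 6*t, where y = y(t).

y = 37/50 + t/5 + C1*exp(2*t) + C2*exp(5*t)

Divide through by 3: y'' - 7y' + 10y = 6 + 2*t.
Characteristic equation r² - 7r + 10 = 0 factors as (r - 2)(r - 5) = 0, so r = 2, 5.
Hence y_h = C1*exp(2*t) + C2*exp(5*t).
For the particular solution try y_p = A0 + A1*t. Substituting and matching coefficients of each power of t gives A0 = 37/50, A1 = 1/5, so y_p = 37/50 + t/5.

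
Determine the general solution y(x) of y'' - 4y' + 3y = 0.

Characteristic equation r² - 4r + 3 = 0 factors as (r - 1)(r - 3) = 0, so r = 1, 3.
Hence y_h = C1*exp(x) + C2*exp(3*x).

y = C1*exp(x) + C2*exp(3*x)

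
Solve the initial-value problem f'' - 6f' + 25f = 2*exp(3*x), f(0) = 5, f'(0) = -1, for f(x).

f = exp(3*x)/8 - 4*exp(3*x)*sin(4*x) + 39*cos(4*x)*exp(3*x)/8

Characteristic equation r² - 6r + 25 = 0 has discriminant (-6)² - 4·(25) = -64 < 0, so r = 3 ± 4i.
Hence f_h = C1*cos(4*x)*exp(3*x) + C2*exp(3*x)*sin(4*x).
Try f_p = A*exp(3*x). Substituting into the equation and dividing by exp(3*x) gives A = 1/8, so f_p = exp(3*x)/8.
General solution: f = exp(3*x)/8 + C1*cos(4*x)*exp(3*x) + C2*exp(3*x)*sin(4*x).
Apply the initial conditions: f(0) = 1/8 + C1 = 5 and f'(0) = 3/8 + 3*C1 + 4*C2 = -1. Solving gives C1 = 39/8, C2 = -4.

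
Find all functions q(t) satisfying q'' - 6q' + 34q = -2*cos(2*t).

q = -5*cos(2*t)/87 + 2*sin(2*t)/87 + C1*cos(5*t)*exp(3*t) + C2*exp(3*t)*sin(5*t)

Characteristic equation r² - 6r + 34 = 0 has discriminant (-6)² - 4·(34) = -100 < 0, so r = 3 ± 5i.
Hence q_h = C1*cos(5*t)*exp(3*t) + C2*exp(3*t)*sin(5*t).
Try q_p = A*cos(2*t) + B*sin(2*t). Substituting and equating the coefficients of cos(2t) and sin(2t) gives A = -5/87, B = 2/87, so q_p = -5*cos(2*t)/87 + 2*sin(2*t)/87.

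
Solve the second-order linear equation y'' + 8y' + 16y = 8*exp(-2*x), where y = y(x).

Characteristic equation r² + 8r + 16 = 0 has discriminant (8)² - 4·(16) = 0, so r = -4 is a repeated root.
Hence y_h = (C1 + C2*x)*exp(-4*x).
Try y_p = A*exp(-2*x). Substituting into the equation and dividing by exp(-2*x) gives A = 2, so y_p = 2*exp(-2*x).

y = 2*exp(-2*x) + C1*exp(-4*x) + C2*x*exp(-4*x)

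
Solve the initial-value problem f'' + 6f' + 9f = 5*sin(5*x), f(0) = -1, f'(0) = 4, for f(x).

f = -503*exp(-3*x)/578 - 75*cos(5*x)/578 - 20*sin(5*x)/289 + 59*x*exp(-3*x)/34

Characteristic equation r² + 6r + 9 = 0 has discriminant (6)² - 4·(9) = 0, so r = -3 is a repeated root.
Hence f_h = (C1 + C2*x)*exp(-3*x).
Try f_p = A*cos(5*x) + B*sin(5*x). Substituting and equating the coefficients of cos(5x) and sin(5x) gives A = -75/578, B = -20/289, so f_p = -75*cos(5*x)/578 - 20*sin(5*x)/289.
General solution: f = -75*cos(5*x)/578 - 20*sin(5*x)/289 + C1*exp(-3*x) + C2*x*exp(-3*x).
Apply the initial conditions: f(0) = -75/578 + C1 = -1 and f'(0) = -100/289 + C2 - 3*C1 = 4. Solving gives C1 = -503/578, C2 = 59/34.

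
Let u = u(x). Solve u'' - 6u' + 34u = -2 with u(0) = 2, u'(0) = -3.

u = -1/17 - 156*exp(3*x)*sin(5*x)/85 + 35*cos(5*x)*exp(3*x)/17

Characteristic equation r² - 6r + 34 = 0 has discriminant (-6)² - 4·(34) = -100 < 0, so r = 3 ± 5i.
Hence u_h = C1*cos(5*x)*exp(3*x) + C2*exp(3*x)*sin(5*x).
For the particular solution try u_p = A0. Substituting and matching coefficients of each power of x gives A0 = -1/17, so u_p = -1/17.
General solution: u = -1/17 + C1*cos(5*x)*exp(3*x) + C2*exp(3*x)*sin(5*x).
Apply the initial conditions: u(0) = -1/17 + C1 = 2 and u'(0) = 3*C1 + 5*C2 = -3. Solving gives C1 = 35/17, C2 = -156/85.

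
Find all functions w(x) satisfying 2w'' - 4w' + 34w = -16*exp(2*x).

w = -8*exp(2*x)/17 + C1*cos(4*x)*exp(x) + C2*exp(x)*sin(4*x)

Divide through by 2: w'' - 2w' + 17w = -8*exp(2*x).
Characteristic equation r² - 2r + 17 = 0 has discriminant (-2)² - 4·(17) = -64 < 0, so r = 1 ± 4i.
Hence w_h = C1*cos(4*x)*exp(x) + C2*exp(x)*sin(4*x).
Try w_p = A*exp(2*x). Substituting into the equation and dividing by exp(2*x) gives A = -8/17, so w_p = -8*exp(2*x)/17.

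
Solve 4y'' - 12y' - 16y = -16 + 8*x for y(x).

Divide through by 4: y'' - 3y' - 4y = -4 + 2*x.
Characteristic equation r² - 3r - 4 = 0 factors as (r + 1)(r - 4) = 0, so r = -1, 4.
Hence y_h = C1*exp(-x) + C2*exp(4*x).
For the particular solution try y_p = A0 + A1*x. Substituting and matching coefficients of each power of x gives A0 = 11/8, A1 = -1/2, so y_p = 11/8 - x/2.

y = 11/8 - x/2 + C1*exp(-x) + C2*exp(4*x)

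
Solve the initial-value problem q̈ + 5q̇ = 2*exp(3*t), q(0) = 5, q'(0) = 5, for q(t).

Characteristic equation r² + 5r = 0 factors as (r + 5)r = 0, so r = -5, 0.
Hence q_h = C1*exp(-5*t) + C2.
Try q_p = A*exp(3*t). Substituting into the equation and dividing by exp(3*t) gives A = 1/12, so q_p = exp(3*t)/12.
General solution: q = C2 + exp(3*t)/12 + C1*exp(-5*t).
Apply the initial conditions: q(0) = 1/12 + C1 + C2 = 5 and q'(0) = 1/4 - 5*C1 = 5. Solving gives C1 = -19/20, C2 = 88/15.

q = 88/15 - 19*exp(-5*t)/20 + exp(3*t)/12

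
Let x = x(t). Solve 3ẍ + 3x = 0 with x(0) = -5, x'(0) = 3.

Divide through by 3: x'' + x = 0.
Characteristic equation r² + 1 = 0 has discriminant (0)² - 4·(1) = -4 < 0, so r = ± i.
Hence x_h = C1*cos(t) + C2*sin(t).
Apply the initial conditions: x(0) = C1 = -5 and x'(0) = C2 = 3. Solving gives C1 = -5, C2 = 3.

x = -5*cos(t) + 3*sin(t)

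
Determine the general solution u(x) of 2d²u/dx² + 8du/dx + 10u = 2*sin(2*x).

u = -8*cos(2*x)/65 + sin(2*x)/65 + C1*cos(x)*exp(-2*x) + C2*exp(-2*x)*sin(x)

Divide through by 2: u'' + 4u' + 5u = sin(2*x).
Characteristic equation r² + 4r + 5 = 0 has discriminant (4)² - 4·(5) = -4 < 0, so r = -2 ± i.
Hence u_h = C1*cos(x)*exp(-2*x) + C2*exp(-2*x)*sin(x).
Try u_p = A*cos(2*x) + B*sin(2*x). Substituting and equating the coefficients of cos(2x) and sin(2x) gives A = -8/65, B = 1/65, so u_p = -8*cos(2*x)/65 + sin(2*x)/65.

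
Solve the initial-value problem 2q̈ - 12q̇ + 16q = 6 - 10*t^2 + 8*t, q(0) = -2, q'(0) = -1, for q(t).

Divide through by 2: q'' - 6q' + 8q = 3 - 5*t^2 + 4*t.
Characteristic equation r² - 6r + 8 = 0 factors as (r - 2)(r - 4) = 0, so r = 2, 4.
Hence q_h = C1*exp(2*t) + C2*exp(4*t).
For the particular solution try q_p = A0 + A1*t + A2*t^2. Substituting and matching coefficients of each power of t gives A0 = 13/64, A1 = -7/16, A2 = -5/8, so q_p = 13/64 - 7*t/16 - 5*t^2/8.
General solution: q = 13/64 - 7*t/16 - 5*t^2/8 + C1*exp(2*t) + C2*exp(4*t).
Apply the initial conditions: q(0) = 13/64 + C1 + C2 = -2 and q'(0) = -7/16 + 2*C1 + 4*C2 = -1. Solving gives C1 = -33/8, C2 = 123/64.

q = 13/64 - 33*exp(2*t)/8 - 7*t/16 - 5*t**2/8 + 123*exp(4*t)/64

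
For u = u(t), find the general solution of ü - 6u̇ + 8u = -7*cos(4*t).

u = 7*cos(4*t)/80 + 21*sin(4*t)/80 + C1*exp(4*t) + C2*exp(2*t)

Characteristic equation r² - 6r + 8 = 0 factors as (r - 4)(r - 2) = 0, so r = 4, 2.
Hence u_h = C1*exp(4*t) + C2*exp(2*t).
Try u_p = A*cos(4*t) + B*sin(4*t). Substituting and equating the coefficients of cos(4t) and sin(4t) gives A = 7/80, B = 21/80, so u_p = 7*cos(4*t)/80 + 21*sin(4*t)/80.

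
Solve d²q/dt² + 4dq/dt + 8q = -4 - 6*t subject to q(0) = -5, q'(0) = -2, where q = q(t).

Characteristic equation r² + 4r + 8 = 0 has discriminant (4)² - 4·(8) = -16 < 0, so r = -2 ± 2i.
Hence q_h = C1*cos(2*t)*exp(-2*t) + C2*exp(-2*t)*sin(2*t).
For the particular solution try q_p = A0 + A1*t. Substituting and matching coefficients of each power of t gives A0 = -1/8, A1 = -3/4, so q_p = -1/8 - 3*t/4.
General solution: q = -1/8 - 3*t/4 + C1*cos(2*t)*exp(-2*t) + C2*exp(-2*t)*sin(2*t).
Apply the initial conditions: q(0) = -1/8 + C1 = -5 and q'(0) = -3/4 - 2*C1 + 2*C2 = -2. Solving gives C1 = -39/8, C2 = -11/2.

q = -1/8 - 3*t/4 - 39*cos(2*t)*exp(-2*t)/8 - 11*exp(-2*t)*sin(2*t)/2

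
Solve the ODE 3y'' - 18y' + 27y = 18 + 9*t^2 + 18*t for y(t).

Divide through by 3: y'' - 6y' + 9y = 6 + 3*t^2 + 6*t.
Characteristic equation r² - 6r + 9 = 0 has discriminant (-6)² - 4·(9) = 0, so r = 3 is a repeated root.
Hence y_h = (C1 + C2*t)*exp(3*t).
For the particular solution try y_p = A0 + A1*t + A2*t^2. Substituting and matching coefficients of each power of t gives A0 = 4/3, A1 = 10/9, A2 = 1/3, so y_p = 4/3 + t^2/3 + 10*t/9.

y = 4/3 + t**2/3 + 10*t/9 + C1*exp(3*t) + C2*t*exp(3*t)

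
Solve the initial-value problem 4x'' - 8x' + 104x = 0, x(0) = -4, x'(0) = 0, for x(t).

Divide through by 4: x'' - 2x' + 26x = 0.
Characteristic equation r² - 2r + 26 = 0 has discriminant (-2)² - 4·(26) = -100 < 0, so r = 1 ± 5i.
Hence x_h = C1*cos(5*t)*exp(t) + C2*exp(t)*sin(5*t).
Apply the initial conditions: x(0) = C1 = -4 and x'(0) = C1 + 5*C2 = 0. Solving gives C1 = -4, C2 = 4/5.

x = -4*cos(5*t)*exp(t) + 4*exp(t)*sin(5*t)/5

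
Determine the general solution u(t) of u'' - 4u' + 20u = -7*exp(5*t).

Characteristic equation r² - 4r + 20 = 0 has discriminant (-4)² - 4·(20) = -64 < 0, so r = 2 ± 4i.
Hence u_h = C1*cos(4*t)*exp(2*t) + C2*exp(2*t)*sin(4*t).
Try u_p = A*exp(5*t). Substituting into the equation and dividing by exp(5*t) gives A = -7/25, so u_p = -7*exp(5*t)/25.

u = -7*exp(5*t)/25 + C1*cos(4*t)*exp(2*t) + C2*exp(2*t)*sin(4*t)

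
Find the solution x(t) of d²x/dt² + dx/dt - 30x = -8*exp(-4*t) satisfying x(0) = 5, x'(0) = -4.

x = 4*exp(-4*t)/9 + 25*exp(-6*t)/11 + 226*exp(5*t)/99

Characteristic equation r² + r - 30 = 0 factors as (r + 6)(r - 5) = 0, so r = -6, 5.
Hence x_h = C1*exp(-6*t) + C2*exp(5*t).
Try x_p = A*exp(-4*t). Substituting into the equation and dividing by exp(-4*t) gives A = 4/9, so x_p = 4*exp(-4*t)/9.
General solution: x = 4*exp(-4*t)/9 + C1*exp(-6*t) + C2*exp(5*t).
Apply the initial conditions: x(0) = 4/9 + C1 + C2 = 5 and x'(0) = -16/9 - 6*C1 + 5*C2 = -4. Solving gives C1 = 25/11, C2 = 226/99.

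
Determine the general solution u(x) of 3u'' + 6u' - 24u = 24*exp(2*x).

Divide through by 3: u'' + 2u' - 8u = 8*exp(2*x).
Characteristic equation r² + 2r - 8 = 0 factors as (r - 2)(r + 4) = 0, so r = 2, -4.
Hence u_h = C1*exp(2*x) + C2*exp(-4*x).
Since exp(2*x) solves the homogeneous equation (r = 2 is a root of multiplicity 1), multiply the trial by x. Try u_p = A*x*exp(2*x). Substituting into the equation and dividing by exp(2*x) gives A = 4/3, so u_p = 4*x*exp(2*x)/3.

u = C1*exp(2*x) + C2*exp(-4*x) + 4*x*exp(2*x)/3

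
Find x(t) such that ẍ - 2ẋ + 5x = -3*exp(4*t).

Characteristic equation r² - 2r + 5 = 0 has discriminant (-2)² - 4·(5) = -16 < 0, so r = 1 ± 2i.
Hence x_h = C1*cos(2*t)*exp(t) + C2*exp(t)*sin(2*t).
Try x_p = A*exp(4*t). Substituting into the equation and dividing by exp(4*t) gives A = -3/13, so x_p = -3*exp(4*t)/13.

x = -3*exp(4*t)/13 + C1*cos(2*t)*exp(t) + C2*exp(t)*sin(2*t)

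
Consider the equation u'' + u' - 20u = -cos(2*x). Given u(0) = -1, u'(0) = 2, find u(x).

u = -179*exp(-5*x)/261 - 16*exp(4*x)/45 - sin(2*x)/290 + 6*cos(2*x)/145

Characteristic equation r² + r - 20 = 0 factors as (r - 4)(r + 5) = 0, so r = 4, -5.
Hence u_h = C1*exp(4*x) + C2*exp(-5*x).
Try u_p = A*cos(2*x) + B*sin(2*x). Substituting and equating the coefficients of cos(2x) and sin(2x) gives A = 6/145, B = -1/290, so u_p = -sin(2*x)/290 + 6*cos(2*x)/145.
General solution: u = -sin(2*x)/290 + 6*cos(2*x)/145 + C1*exp(4*x) + C2*exp(-5*x).
Apply the initial conditions: u(0) = 6/145 + C1 + C2 = -1 and u'(0) = -1/145 - 5*C2 + 4*C1 = 2. Solving gives C1 = -16/45, C2 = -179/261.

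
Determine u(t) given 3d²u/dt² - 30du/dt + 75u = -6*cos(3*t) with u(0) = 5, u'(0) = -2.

Divide through by 3: u'' - 10u' + 25u = -2*cos(3*t).
Characteristic equation r² - 10r + 25 = 0 has discriminant (-10)² - 4·(25) = 0, so r = 5 is a repeated root.
Hence u_h = (C1 + C2*t)*exp(5*t).
Try u_p = A*cos(3*t) + B*sin(3*t). Substituting and equating the coefficients of cos(3t) and sin(3t) gives A = -8/289, B = 15/289, so u_p = -8*cos(3*t)/289 + 15*sin(3*t)/289.
General solution: u = -8*cos(3*t)/289 + 15*sin(3*t)/289 + C1*exp(5*t) + C2*t*exp(5*t).
Apply the initial conditions: u(0) = -8/289 + C1 = 5 and u'(0) = 45/289 + C2 + 5*C1 = -2. Solving gives C1 = 1453/289, C2 = -464/17.

u = -8*cos(3*t)/289 + 15*sin(3*t)/289 + 1453*exp(5*t)/289 - 464*t*exp(5*t)/17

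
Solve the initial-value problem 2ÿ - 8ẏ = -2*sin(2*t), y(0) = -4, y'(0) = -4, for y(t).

Divide through by 2: y'' - 4y' = -sin(2*t).
Characteristic equation r² - 4r = 0 factors as (r - 4)r = 0, so r = 4, 0.
Hence y_h = C1*exp(4*t) + C2.
Try y_p = A*cos(2*t) + B*sin(2*t). Substituting and equating the coefficients of cos(2t) and sin(2t) gives A = -1/10, B = 1/20, so y_p = -cos(2*t)/10 + sin(2*t)/20.
General solution: y = C2 - cos(2*t)/10 + sin(2*t)/20 + C1*exp(4*t).
Apply the initial conditions: y(0) = -1/10 + C1 + C2 = -4 and y'(0) = 1/10 + 4*C1 = -4. Solving gives C1 = -41/40, C2 = -23/8.

y = -23/8 - 41*exp(4*t)/40 - cos(2*t)/10 + sin(2*t)/20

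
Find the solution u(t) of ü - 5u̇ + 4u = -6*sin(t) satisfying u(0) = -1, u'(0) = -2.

u = -23*exp(4*t)/51 - 15*cos(t)/17 - 9*sin(t)/17 + exp(t)/3

Characteristic equation r² - 5r + 4 = 0 factors as (r - 4)(r - 1) = 0, so r = 4, 1.
Hence u_h = C1*exp(4*t) + C2*exp(t).
Try u_p = A*cos(t) + B*sin(t). Substituting and equating the coefficients of cos(t) and sin(t) gives A = -15/17, B = -9/17, so u_p = -15*cos(t)/17 - 9*sin(t)/17.
General solution: u = -15*cos(t)/17 - 9*sin(t)/17 + C1*exp(4*t) + C2*exp(t).
Apply the initial conditions: u(0) = -15/17 + C1 + C2 = -1 and u'(0) = -9/17 + C2 + 4*C1 = -2. Solving gives C1 = -23/51, C2 = 1/3.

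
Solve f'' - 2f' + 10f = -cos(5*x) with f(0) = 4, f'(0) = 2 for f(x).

f = 2*sin(5*x)/65 + 3*cos(5*x)/65 - 137*exp(x)*sin(3*x)/195 + 257*cos(3*x)*exp(x)/65

Characteristic equation r² - 2r + 10 = 0 has discriminant (-2)² - 4·(10) = -36 < 0, so r = 1 ± 3i.
Hence f_h = C1*cos(3*x)*exp(x) + C2*exp(x)*sin(3*x).
Try f_p = A*cos(5*x) + B*sin(5*x). Substituting and equating the coefficients of cos(5x) and sin(5x) gives A = 3/65, B = 2/65, so f_p = 2*sin(5*x)/65 + 3*cos(5*x)/65.
General solution: f = 2*sin(5*x)/65 + 3*cos(5*x)/65 + C1*cos(3*x)*exp(x) + C2*exp(x)*sin(3*x).
Apply the initial conditions: f(0) = 3/65 + C1 = 4 and f'(0) = 2/13 + C1 + 3*C2 = 2. Solving gives C1 = 257/65, C2 = -137/195.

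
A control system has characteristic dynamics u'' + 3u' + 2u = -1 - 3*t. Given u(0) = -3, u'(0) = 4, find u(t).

Characteristic equation r² + 3r + 2 = 0 factors as (r + 2)(r + 1) = 0, so r = -2, -1.
Hence u_h = C1*exp(-2*t) + C2*exp(-t).
For the particular solution try u_p = A0 + A1*t. Substituting and matching coefficients of each power of t gives A0 = 7/4, A1 = -3/2, so u_p = 7/4 - 3*t/2.
General solution: u = 7/4 - 3*t/2 + C1*exp(-2*t) + C2*exp(-t).
Apply the initial conditions: u(0) = 7/4 + C1 + C2 = -3 and u'(0) = -3/2 - C2 - 2*C1 = 4. Solving gives C1 = -3/4, C2 = -4.

u = 7/4 - 4*exp(-t) - 3*t/2 - 3*exp(-2*t)/4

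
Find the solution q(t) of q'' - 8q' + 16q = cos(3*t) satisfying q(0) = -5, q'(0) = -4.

Characteristic equation r² - 8r + 16 = 0 has discriminant (-8)² - 4·(16) = 0, so r = 4 is a repeated root.
Hence q_h = (C1 + C2*t)*exp(4*t).
Try q_p = A*cos(3*t) + B*sin(3*t). Substituting and equating the coefficients of cos(3t) and sin(3t) gives A = 7/625, B = -24/625, so q_p = -24*sin(3*t)/625 + 7*cos(3*t)/625.
General solution: q = -24*sin(3*t)/625 + 7*cos(3*t)/625 + C1*exp(4*t) + C2*t*exp(4*t).
Apply the initial conditions: q(0) = 7/625 + C1 = -5 and q'(0) = -72/625 + C2 + 4*C1 = -4. Solving gives C1 = -3132/625, C2 = 404/25.

q = -3132*exp(4*t)/625 - 24*sin(3*t)/625 + 7*cos(3*t)/625 + 404*t*exp(4*t)/25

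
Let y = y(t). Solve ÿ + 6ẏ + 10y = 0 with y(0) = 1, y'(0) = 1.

Characteristic equation r² + 6r + 10 = 0 has discriminant (6)² - 4·(10) = -4 < 0, so r = -3 ± i.
Hence y_h = C1*cos(t)*exp(-3*t) + C2*exp(-3*t)*sin(t).
Apply the initial conditions: y(0) = C1 = 1 and y'(0) = C2 - 3*C1 = 1. Solving gives C1 = 1, C2 = 4.

y = cos(t)*exp(-3*t) + 4*exp(-3*t)*sin(t)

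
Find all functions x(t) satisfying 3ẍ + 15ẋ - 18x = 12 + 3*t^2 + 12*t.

x = -163/108 - 17*t/18 - t**2/6 + C1*exp(-6*t) + C2*exp(t)

Divide through by 3: x'' + 5x' - 6x = 4 + t^2 + 4*t.
Characteristic equation r² + 5r - 6 = 0 factors as (r + 6)(r - 1) = 0, so r = -6, 1.
Hence x_h = C1*exp(-6*t) + C2*exp(t).
For the particular solution try x_p = A0 + A1*t + A2*t^2. Substituting and matching coefficients of each power of t gives A0 = -163/108, A1 = -17/18, A2 = -1/6, so x_p = -163/108 - 17*t/18 - t^2/6.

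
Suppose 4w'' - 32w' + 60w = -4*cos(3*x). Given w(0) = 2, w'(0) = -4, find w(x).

Divide through by 4: w'' - 8w' + 15w = -cos(3*x).
Characteristic equation r² - 8r + 15 = 0 factors as (r - 3)(r - 5) = 0, so r = 3, 5.
Hence w_h = C1*exp(3*x) + C2*exp(5*x).
Try w_p = A*cos(3*x) + B*sin(3*x). Substituting and equating the coefficients of cos(3x) and sin(3x) gives A = -1/102, B = 2/51, so w_p = -cos(3*x)/102 + 2*sin(3*x)/51.
General solution: w = -cos(3*x)/102 + 2*sin(3*x)/51 + C1*exp(3*x) + C2*exp(5*x).
Apply the initial conditions: w(0) = -1/102 + C1 + C2 = 2 and w'(0) = 2/17 + 3*C1 + 5*C2 = -4. Solving gives C1 = 85/12, C2 = -345/68.

w = -345*exp(5*x)/68 - cos(3*x)/102 + 2*sin(3*x)/51 + 85*exp(3*x)/12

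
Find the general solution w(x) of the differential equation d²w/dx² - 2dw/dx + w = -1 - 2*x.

Characteristic equation r² - 2r + 1 = 0 has discriminant (-2)² - 4·(1) = 0, so r = 1 is a repeated root.
Hence w_h = (C1 + C2*x)*exp(x).
For the particular solution try w_p = A0 + A1*x. Substituting and matching coefficients of each power of x gives A0 = -5, A1 = -2, so w_p = -5 - 2*x.

w = -5 - 2*x + C1*exp(x) + C2*x*exp(x)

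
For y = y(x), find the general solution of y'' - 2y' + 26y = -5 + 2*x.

Characteristic equation r² - 2r + 26 = 0 has discriminant (-2)² - 4·(26) = -100 < 0, so r = 1 ± 5i.
Hence y_h = C1*cos(5*x)*exp(x) + C2*exp(x)*sin(5*x).
For the particular solution try y_p = A0 + A1*x. Substituting and matching coefficients of each power of x gives A0 = -63/338, A1 = 1/13, so y_p = -63/338 + x/13.

y = -63/338 + x/13 + C1*cos(5*x)*exp(x) + C2*exp(x)*sin(5*x)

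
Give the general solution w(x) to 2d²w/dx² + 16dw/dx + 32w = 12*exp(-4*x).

Divide through by 2: w'' + 8w' + 16w = 6*exp(-4*x).
Characteristic equation r² + 8r + 16 = 0 has discriminant (8)² - 4·(16) = 0, so r = -4 is a repeated root.
Hence w_h = (C1 + C2*x)*exp(-4*x).
Since exp(-4*x) solves the homogeneous equation (r = -4 is a root of multiplicity 2), multiply the trial by x^2. Try w_p = A*x^2*exp(-4*x). Substituting into the equation and dividing by exp(-4*x) gives A = 3, so w_p = 3*x^2*exp(-4*x).

w = C1*exp(-4*x) + 3*x**2*exp(-4*x) + C2*x*exp(-4*x)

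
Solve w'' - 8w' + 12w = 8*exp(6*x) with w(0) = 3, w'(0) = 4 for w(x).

Characteristic equation r² - 8r + 12 = 0 factors as (r - 2)(r - 6) = 0, so r = 2, 6.
Hence w_h = C1*exp(2*x) + C2*exp(6*x).
Since exp(6*x) solves the homogeneous equation (r = 6 is a root of multiplicity 1), multiply the trial by x. Try w_p = A*x*exp(6*x). Substituting into the equation and dividing by exp(6*x) gives A = 2, so w_p = 2*x*exp(6*x).
General solution: w = C1*exp(2*x) + C2*exp(6*x) + 2*x*exp(6*x).
Apply the initial conditions: w(0) = C1 + C2 = 3 and w'(0) = 2 + 2*C1 + 6*C2 = 4. Solving gives C1 = 4, C2 = -1.

w = -exp(6*x) + 4*exp(2*x) + 2*x*exp(6*x)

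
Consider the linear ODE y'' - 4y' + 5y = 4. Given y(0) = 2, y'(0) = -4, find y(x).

Characteristic equation r² - 4r + 5 = 0 has discriminant (-4)² - 4·(5) = -4 < 0, so r = 2 ± i.
Hence y_h = C1*cos(x)*exp(2*x) + C2*exp(2*x)*sin(x).
For the particular solution try y_p = A0. Substituting and matching coefficients of each power of x gives A0 = 4/5, so y_p = 4/5.
General solution: y = 4/5 + C1*cos(x)*exp(2*x) + C2*exp(2*x)*sin(x).
Apply the initial conditions: y(0) = 4/5 + C1 = 2 and y'(0) = C2 + 2*C1 = -4. Solving gives C1 = 6/5, C2 = -32/5.

y = 4/5 - 32*exp(2*x)*sin(x)/5 + 6*cos(x)*exp(2*x)/5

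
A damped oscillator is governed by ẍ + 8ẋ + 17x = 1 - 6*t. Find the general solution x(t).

x = 65/289 - 6*t/17 + C1*cos(t)*exp(-4*t) + C2*exp(-4*t)*sin(t)

Characteristic equation r² + 8r + 17 = 0 has discriminant (8)² - 4·(17) = -4 < 0, so r = -4 ± i.
Hence x_h = C1*cos(t)*exp(-4*t) + C2*exp(-4*t)*sin(t).
For the particular solution try x_p = A0 + A1*t. Substituting and matching coefficients of each power of t gives A0 = 65/289, A1 = -6/17, so x_p = 65/289 - 6*t/17.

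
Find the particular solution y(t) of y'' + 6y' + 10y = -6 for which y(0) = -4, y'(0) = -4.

Characteristic equation r² + 6r + 10 = 0 has discriminant (6)² - 4·(10) = -4 < 0, so r = -3 ± i.
Hence y_h = C1*cos(t)*exp(-3*t) + C2*exp(-3*t)*sin(t).
For the particular solution try y_p = A0. Substituting and matching coefficients of each power of t gives A0 = -3/5, so y_p = -3/5.
General solution: y = -3/5 + C1*cos(t)*exp(-3*t) + C2*exp(-3*t)*sin(t).
Apply the initial conditions: y(0) = -3/5 + C1 = -4 and y'(0) = C2 - 3*C1 = -4. Solving gives C1 = -17/5, C2 = -71/5.

y = -3/5 - 71*exp(-3*t)*sin(t)/5 - 17*cos(t)*exp(-3*t)/5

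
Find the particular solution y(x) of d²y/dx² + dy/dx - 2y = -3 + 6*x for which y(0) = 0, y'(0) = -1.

y = -3*x - 2*exp(-2*x)/3 + 2*exp(x)/3

Characteristic equation r² + r - 2 = 0 factors as (r + 2)(r - 1) = 0, so r = -2, 1.
Hence y_h = C1*exp(-2*x) + C2*exp(x).
For the particular solution try y_p = A0 + A1*x. Substituting and matching coefficients of each power of x gives A0 = 0, A1 = -3, so y_p = -3*x.
General solution: y = -3*x + C1*exp(-2*x) + C2*exp(x).
Apply the initial conditions: y(0) = C1 + C2 = 0 and y'(0) = -3 + C2 - 2*C1 = -1. Solving gives C1 = -2/3, C2 = 2/3.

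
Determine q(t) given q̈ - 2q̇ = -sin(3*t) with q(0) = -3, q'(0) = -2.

Characteristic equation r² - 2r = 0 factors as (r - 2)r = 0, so r = 2, 0.
Hence q_h = C1*exp(2*t) + C2.
Try q_p = A*cos(3*t) + B*sin(3*t). Substituting and equating the coefficients of cos(3t) and sin(3t) gives A = -2/39, B = 1/13, so q_p = -2*cos(3*t)/39 + sin(3*t)/13.
General solution: q = C2 - 2*cos(3*t)/39 + sin(3*t)/13 + C1*exp(2*t).
Apply the initial conditions: q(0) = -2/39 + C1 + C2 = -3 and q'(0) = 3/13 + 2*C1 = -2. Solving gives C1 = -29/26, C2 = -11/6.

q = -11/6 - 29*exp(2*t)/26 - 2*cos(3*t)/39 + sin(3*t)/13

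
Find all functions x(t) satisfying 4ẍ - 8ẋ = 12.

Divide through by 4: x'' - 2x' = 3.
Characteristic equation r² - 2r = 0 factors as (r - 2)r = 0, so r = 2, 0.
Hence x_h = C1*exp(2*t) + C2.
Since 1 solves the homogeneous equation (r = 0 is a root of multiplicity 1), multiply the trial by t. Try x_p = A*t. Substituting into the equation and dividing by 1 gives A = -3/2, so x_p = -3*t/2.

x = C2 - 3*t/2 + C1*exp(2*t)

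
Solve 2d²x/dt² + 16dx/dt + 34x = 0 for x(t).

x = C1*cos(t)*exp(-4*t) + C2*exp(-4*t)*sin(t)

Divide through by 2: x'' + 8x' + 17x = 0.
Characteristic equation r² + 8r + 17 = 0 has discriminant (8)² - 4·(17) = -4 < 0, so r = -4 ± i.
Hence x_h = C1*cos(t)*exp(-4*t) + C2*exp(-4*t)*sin(t).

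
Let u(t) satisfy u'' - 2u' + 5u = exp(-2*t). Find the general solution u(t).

u = exp(-2*t)/13 + C1*cos(2*t)*exp(t) + C2*exp(t)*sin(2*t)

Characteristic equation r² - 2r + 5 = 0 has discriminant (-2)² - 4·(5) = -16 < 0, so r = 1 ± 2i.
Hence u_h = C1*cos(2*t)*exp(t) + C2*exp(t)*sin(2*t).
Try u_p = A*exp(-2*t). Substituting into the equation and dividing by exp(-2*t) gives A = 1/13, so u_p = exp(-2*t)/13.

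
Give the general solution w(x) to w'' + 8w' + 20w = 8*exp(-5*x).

w = 8*exp(-5*x)/5 + C1*cos(2*x)*exp(-4*x) + C2*exp(-4*x)*sin(2*x)

Characteristic equation r² + 8r + 20 = 0 has discriminant (8)² - 4·(20) = -16 < 0, so r = -4 ± 2i.
Hence w_h = C1*cos(2*x)*exp(-4*x) + C2*exp(-4*x)*sin(2*x).
Try w_p = A*exp(-5*x). Substituting into the equation and dividing by exp(-5*x) gives A = 8/5, so w_p = 8*exp(-5*x)/5.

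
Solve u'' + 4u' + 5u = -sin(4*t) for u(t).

Characteristic equation r² + 4r + 5 = 0 has discriminant (4)² - 4·(5) = -4 < 0, so r = -2 ± i.
Hence u_h = C1*cos(t)*exp(-2*t) + C2*exp(-2*t)*sin(t).
Try u_p = A*cos(4*t) + B*sin(4*t). Substituting and equating the coefficients of cos(4t) and sin(4t) gives A = 16/377, B = 11/377, so u_p = 11*sin(4*t)/377 + 16*cos(4*t)/377.

u = 11*sin(4*t)/377 + 16*cos(4*t)/377 + C1*cos(t)*exp(-2*t) + C2*exp(-2*t)*sin(t)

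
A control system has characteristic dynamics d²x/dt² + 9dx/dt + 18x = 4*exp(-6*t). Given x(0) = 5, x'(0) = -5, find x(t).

Characteristic equation r² + 9r + 18 = 0 factors as (r + 3)(r + 6) = 0, so r = -3, -6.
Hence x_h = C1*exp(-3*t) + C2*exp(-6*t).
Since exp(-6*t) solves the homogeneous equation (r = -6 is a root of multiplicity 1), multiply the trial by t. Try x_p = A*t*exp(-6*t). Substituting into the equation and dividing by exp(-6*t) gives A = -4/3, so x_p = -4*t*exp(-6*t)/3.
General solution: x = C1*exp(-3*t) + C2*exp(-6*t) - 4*t*exp(-6*t)/3.
Apply the initial conditions: x(0) = C1 + C2 = 5 and x'(0) = -4/3 - 6*C2 - 3*C1 = -5. Solving gives C1 = 79/9, C2 = -34/9.

x = -34*exp(-6*t)/9 + 79*exp(-3*t)/9 - 4*t*exp(-6*t)/3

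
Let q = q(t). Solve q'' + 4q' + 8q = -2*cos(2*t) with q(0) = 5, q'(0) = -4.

Characteristic equation r² + 4r + 8 = 0 has discriminant (4)² - 4·(8) = -16 < 0, so r = -2 ± 2i.
Hence q_h = C1*cos(2*t)*exp(-2*t) + C2*exp(-2*t)*sin(2*t).
Try q_p = A*cos(2*t) + B*sin(2*t). Substituting and equating the coefficients of cos(2t) and sin(2t) gives A = -1/10, B = -1/5, so q_p = -sin(2*t)/5 - cos(2*t)/10.
General solution: q = -sin(2*t)/5 - cos(2*t)/10 + C1*cos(2*t)*exp(-2*t) + C2*exp(-2*t)*sin(2*t).
Apply the initial conditions: q(0) = -1/10 + C1 = 5 and q'(0) = -2/5 - 2*C1 + 2*C2 = -4. Solving gives C1 = 51/10, C2 = 33/10.

q = -sin(2*t)/5 - cos(2*t)/10 + 33*exp(-2*t)*sin(2*t)/10 + 51*cos(2*t)*exp(-2*t)/10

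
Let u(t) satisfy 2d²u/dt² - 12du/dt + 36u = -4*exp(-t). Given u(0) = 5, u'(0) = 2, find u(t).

u = -2*exp(-t)/25 - 111*exp(3*t)*sin(3*t)/25 + 127*cos(3*t)*exp(3*t)/25

Divide through by 2: u'' - 6u' + 18u = -2*exp(-t).
Characteristic equation r² - 6r + 18 = 0 has discriminant (-6)² - 4·(18) = -36 < 0, so r = 3 ± 3i.
Hence u_h = C1*cos(3*t)*exp(3*t) + C2*exp(3*t)*sin(3*t).
Try u_p = A*exp(-t). Substituting into the equation and dividing by exp(-t) gives A = -2/25, so u_p = -2*exp(-t)/25.
General solution: u = -2*exp(-t)/25 + C1*cos(3*t)*exp(3*t) + C2*exp(3*t)*sin(3*t).
Apply the initial conditions: u(0) = -2/25 + C1 = 5 and u'(0) = 2/25 + 3*C1 + 3*C2 = 2. Solving gives C1 = 127/25, C2 = -111/25.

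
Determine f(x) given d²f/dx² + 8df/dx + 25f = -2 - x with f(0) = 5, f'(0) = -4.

Characteristic equation r² + 8r + 25 = 0 has discriminant (8)² - 4·(25) = -36 < 0, so r = -4 ± 3i.
Hence f_h = C1*cos(3*x)*exp(-4*x) + C2*exp(-4*x)*sin(3*x).
For the particular solution try f_p = A0 + A1*x. Substituting and matching coefficients of each power of x gives A0 = -42/625, A1 = -1/25, so f_p = -42/625 - x/25.
General solution: f = -42/625 - x/25 + C1*cos(3*x)*exp(-4*x) + C2*exp(-4*x)*sin(3*x).
Apply the initial conditions: f(0) = -42/625 + C1 = 5 and f'(0) = -1/25 - 4*C1 + 3*C2 = -4. Solving gives C1 = 3167/625, C2 = 10193/1875.

f = -42/625 - x/25 + 3167*cos(3*x)*exp(-4*x)/625 + 10193*exp(-4*x)*sin(3*x)/1875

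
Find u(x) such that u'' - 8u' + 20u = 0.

u = C1*cos(2*x)*exp(4*x) + C2*exp(4*x)*sin(2*x)

Characteristic equation r² - 8r + 20 = 0 has discriminant (-8)² - 4·(20) = -16 < 0, so r = 4 ± 2i.
Hence u_h = C1*cos(2*x)*exp(4*x) + C2*exp(4*x)*sin(2*x).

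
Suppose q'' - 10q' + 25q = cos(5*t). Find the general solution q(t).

Characteristic equation r² - 10r + 25 = 0 has discriminant (-10)² - 4·(25) = 0, so r = 5 is a repeated root.
Hence q_h = (C1 + C2*t)*exp(5*t).
Try q_p = A*cos(5*t) + B*sin(5*t). Substituting and equating the coefficients of cos(5t) and sin(5t) gives A = 0, B = -1/50, so q_p = -sin(5*t)/50.

q = -sin(5*t)/50 + C1*exp(5*t) + C2*t*exp(5*t)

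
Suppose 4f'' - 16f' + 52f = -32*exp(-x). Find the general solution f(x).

f = -4*exp(-x)/9 + C1*cos(3*x)*exp(2*x) + C2*exp(2*x)*sin(3*x)

Divide through by 4: f'' - 4f' + 13f = -8*exp(-x).
Characteristic equation r² - 4r + 13 = 0 has discriminant (-4)² - 4·(13) = -36 < 0, so r = 2 ± 3i.
Hence f_h = C1*cos(3*x)*exp(2*x) + C2*exp(2*x)*sin(3*x).
Try f_p = A*exp(-x). Substituting into the equation and dividing by exp(-x) gives A = -4/9, so f_p = -4*exp(-x)/9.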